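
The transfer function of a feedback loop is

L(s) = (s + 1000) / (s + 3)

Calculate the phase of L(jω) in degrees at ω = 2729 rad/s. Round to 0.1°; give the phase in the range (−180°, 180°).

Substitute s = j2729:
Numerator: (j2729) + 1000 = 1000 + j2729
Denominator: (j2729) + 3 = 3 + j2729
|N| = √(1000² + 2729²) ≈ 2906.4, ∠N ≈ 69.88°
|D| = √(3² + 2729²) ≈ 2729, ∠D ≈ 89.94°
∠L = 69.88° − 89.94° = -20.06°

-20.1°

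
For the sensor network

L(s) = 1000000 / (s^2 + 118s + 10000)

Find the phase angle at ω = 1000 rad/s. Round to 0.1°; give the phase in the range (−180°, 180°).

-173.2°

At s = jω = j1000:
quadratic: (j1000)² + 118·j1000 + 10000 = -990000 + j118000 → |·| ≈ 9.9701e+05, ∠ ≈ 173.20°
∠L = 0.00° − 173.20° = -173.20°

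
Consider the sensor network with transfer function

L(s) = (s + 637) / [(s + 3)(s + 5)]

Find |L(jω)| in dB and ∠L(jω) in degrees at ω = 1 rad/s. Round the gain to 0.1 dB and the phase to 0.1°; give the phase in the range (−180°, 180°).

At s = jω = j1:
zero (s+637): 637 + j1 → |·| = √(637²+1²) = √405770 ≈ 637, ∠ = arctan(1/637) ≈ 0.09°
pole (s+3): 3 + j1 → |·| = √(3²+1²) = √10 ≈ 3.1623, ∠ = arctan(1/3) ≈ 18.43°
pole (s+5): 5 + j1 → |·| = √(5²+1²) = √26 ≈ 5.099, ∠ = arctan(1/5) ≈ 11.31°
|L| = 1 · 637 / 16.125 ≈ 39.504
Gain = 20 log₁₀(39.504) ≈ 31.93 dB
∠L = 0.09° − 29.74° = -29.65°

31.9 dB, -29.7°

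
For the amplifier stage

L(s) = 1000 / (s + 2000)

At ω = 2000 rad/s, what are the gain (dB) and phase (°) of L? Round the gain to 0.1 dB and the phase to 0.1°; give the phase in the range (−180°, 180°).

At s = jω = j2000:
pole (s+2000): 2000 + j2000 → |·| = √(2000²+2000²) = √8000000 ≈ 2828.4, ∠ = arctan(2000/2000) ≈ 45.00°
|L| = 1000 / 2828.4 ≈ 0.35356
Gain = 20 log₁₀(0.35356) ≈ -9.03 dB
∠L = 0.00° − 45.00° = -45.00°

-9.0 dB, -45.0°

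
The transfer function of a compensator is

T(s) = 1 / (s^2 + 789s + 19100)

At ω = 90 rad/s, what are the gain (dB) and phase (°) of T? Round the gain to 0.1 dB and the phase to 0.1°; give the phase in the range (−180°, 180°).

-97.1 dB, -81.2°

Substitute s = j90:
Numerator: 1 = 1 + j0
Denominator: (j90)^2 + 789(j90) + 19100 = 11000 + j71010
|N| = √(1² + 0²) ≈ 1, ∠N ≈ 0.00°
|D| = √(11000² + 71010²) ≈ 71857, ∠D ≈ 81.19°
|T| = 1 / 71857 ≈ 1.3917e-05
Gain = 20 log₁₀(1.3917e-05) ≈ -97.13 dB
∠T = 0.00° − 81.19° = -81.19°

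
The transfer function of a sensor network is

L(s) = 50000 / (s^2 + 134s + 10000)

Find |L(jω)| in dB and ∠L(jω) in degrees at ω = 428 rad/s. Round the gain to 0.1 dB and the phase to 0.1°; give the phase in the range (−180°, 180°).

At s = jω = j428:
quadratic: (j428)² + 134·j428 + 10000 = -173184 + j57352 → |·| ≈ 1.8243e+05, ∠ ≈ 161.68°
|L| = 50000 / 1.8243e+05 ≈ 0.27408
Gain = 20 log₁₀(0.27408) ≈ -11.24 dB
∠L = 0.00° − 161.68° = -161.68°

-11.2 dB, -161.7°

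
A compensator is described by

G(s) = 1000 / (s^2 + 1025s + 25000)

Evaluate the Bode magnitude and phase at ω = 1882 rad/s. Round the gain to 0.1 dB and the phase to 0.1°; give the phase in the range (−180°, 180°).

-72.1 dB, -151.3°

Substitute s = j1882:
Numerator: 1000 = 1000 + j0
Denominator: (j1882)^2 + 1025(j1882) + 25000 = -3516924 + j1929050
|N| = √(1000² + 0²) ≈ 1000, ∠N ≈ 0.00°
|D| = √(3516924² + 1929050²) ≈ 4.0112e+06, ∠D ≈ 151.26°
|G| = 1000 / 4.0112e+06 ≈ 0.0002493
Gain = 20 log₁₀(0.0002493) ≈ -72.07 dB
∠G = 0.00° − 151.26° = -151.26°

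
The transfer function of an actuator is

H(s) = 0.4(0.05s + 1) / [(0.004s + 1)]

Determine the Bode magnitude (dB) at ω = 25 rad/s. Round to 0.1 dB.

At ω = 25 rad/s:
zero (1 + j25·0.05) = 1 + j1.25 → |·| ≈ 1.6008, ∠ ≈ 51.34°
pole (1 + j25·0.004) = 1 + j0.1 → |·| ≈ 1.005, ∠ ≈ 5.71°
|H| = 0.4 · 1.6008 / (1.005) ≈ 0.63713
Gain = 20 log₁₀(0.63713) ≈ -3.92 dB

-3.9 dB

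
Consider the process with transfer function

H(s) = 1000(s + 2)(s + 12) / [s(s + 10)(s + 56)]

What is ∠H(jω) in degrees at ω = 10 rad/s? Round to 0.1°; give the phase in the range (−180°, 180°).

-26.6°

At s = jω = j10:
zero (s+2): 2 + j10 → |·| = √(2²+10²) = √104 ≈ 10.198, ∠ = arctan(10/2) ≈ 78.69°
zero (s+12): 12 + j10 → |·| = √(12²+10²) = √244 ≈ 15.62, ∠ = arctan(10/12) ≈ 39.81°
pole (s+10): 10 + j10 → |·| = √(10²+10²) = √200 ≈ 14.142, ∠ = arctan(10/10) ≈ 45.00°
pole (s+56): 56 + j10 → |·| = √(56²+10²) = √3236 ≈ 56.886, ∠ = arctan(10/56) ≈ 10.12°
pole at origin: |s| = 10, ∠ = 90.00° (in denominator)
∠H = 118.50° − 145.12° = -26.62°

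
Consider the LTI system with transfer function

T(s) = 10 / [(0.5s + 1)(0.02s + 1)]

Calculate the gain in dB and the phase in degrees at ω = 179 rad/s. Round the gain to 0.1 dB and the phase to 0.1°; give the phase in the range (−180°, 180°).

-30.4 dB, -163.8°

At ω = 179 rad/s:
pole (1 + j179·0.5) = 1 + j89.5 → |·| ≈ 89.506, ∠ ≈ 89.36°
pole (1 + j179·0.02) = 1 + j3.58 → |·| ≈ 3.717, ∠ ≈ 74.39°
|T| = 10 · 1 / (89.506 · 3.717) ≈ 0.030058
Gain = 20 log₁₀(0.030058) ≈ -30.44 dB
∠T = (0°) − (89.36° + 74.39°) = -163.75°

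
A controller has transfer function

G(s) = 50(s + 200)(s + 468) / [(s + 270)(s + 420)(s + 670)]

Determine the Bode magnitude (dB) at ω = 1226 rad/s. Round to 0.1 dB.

At s = jω = j1226:
zero (s+200): 200 + j1226 → |·| = √(200²+1226²) = √1543076 ≈ 1242.2, ∠ = arctan(1226/200) ≈ 80.73°
zero (s+468): 468 + j1226 → |·| = √(468²+1226²) = √1722100 ≈ 1312.3, ∠ = arctan(1226/468) ≈ 69.11°
pole (s+270): 270 + j1226 → |·| = √(270²+1226²) = √1575976 ≈ 1255.4, ∠ = arctan(1226/270) ≈ 77.58°
pole (s+420): 420 + j1226 → |·| = √(420²+1226²) = √1679476 ≈ 1295.9, ∠ = arctan(1226/420) ≈ 71.09°
pole (s+670): 670 + j1226 → |·| = √(670²+1226²) = √1951976 ≈ 1397.1, ∠ = arctan(1226/670) ≈ 61.34°
|G| = 50 · 1.6301e+06 / 2.2729e+09 ≈ 0.035859
Gain = 20 log₁₀(0.035859) ≈ -28.91 dB

-28.9 dB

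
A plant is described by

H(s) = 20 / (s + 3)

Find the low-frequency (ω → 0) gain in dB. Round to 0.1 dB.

16.5 dB

H(0) = 20 / (3) ≈ 6.6667
20 log₁₀(6.6667) ≈ 16.48 dB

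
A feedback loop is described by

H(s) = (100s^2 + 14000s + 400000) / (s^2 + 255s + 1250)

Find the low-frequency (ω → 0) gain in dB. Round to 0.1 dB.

H(0) = 400000 / 1250 = 320
20 log₁₀(320) ≈ 50.10 dB

50.1 dB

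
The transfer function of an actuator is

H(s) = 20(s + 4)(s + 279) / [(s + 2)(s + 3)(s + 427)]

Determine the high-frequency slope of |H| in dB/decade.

Each pole contributes −20 dB/decade at high frequency; each zero contributes +20 dB/decade.
Net: 2 zero(s) − 3 pole(s) → -20 dB/decade.

-20 dB/decade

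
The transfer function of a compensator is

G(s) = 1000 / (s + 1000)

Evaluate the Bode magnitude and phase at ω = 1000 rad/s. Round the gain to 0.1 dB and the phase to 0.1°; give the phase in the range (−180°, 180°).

At s = jω = j1000:
pole (s+1000): 1000 + j1000 → |·| = √(1000²+1000²) = √2000000 ≈ 1414.2, ∠ = arctan(1000/1000) ≈ 45.00°
|G| = 1000 / 1414.2 ≈ 0.70711
Gain = 20 log₁₀(0.70711) ≈ -3.01 dB
∠G = 0.00° − 45.00° = -45.00°

-3.0 dB, -45.0°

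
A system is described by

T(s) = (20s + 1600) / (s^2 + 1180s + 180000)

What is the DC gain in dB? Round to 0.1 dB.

-41.0 dB

T(0) = 1600 / 180000 ≈ 0.0088889
20 log₁₀(0.0088889) ≈ -41.02 dB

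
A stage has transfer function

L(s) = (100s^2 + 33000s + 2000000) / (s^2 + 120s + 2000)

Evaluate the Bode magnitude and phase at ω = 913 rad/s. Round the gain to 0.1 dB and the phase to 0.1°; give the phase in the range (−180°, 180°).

40.3 dB, -12.8°

Substitute s = j913:
Numerator: 100(j913)^2 + 33000(j913) + 2000000 = -81356900 + j30129000
Denominator: (j913)^2 + 120(j913) + 2000 = -831569 + j109560
|N| = √(81356900² + 30129000²) ≈ 8.6757e+07, ∠N ≈ 159.68°
|D| = √(831569² + 109560²) ≈ 8.3876e+05, ∠D ≈ 172.49°
|L| = 8.6757e+07 / 8.3876e+05 ≈ 103.43
Gain = 20 log₁₀(103.43) ≈ 40.29 dB
∠L = 159.68° − 172.49° = -12.81°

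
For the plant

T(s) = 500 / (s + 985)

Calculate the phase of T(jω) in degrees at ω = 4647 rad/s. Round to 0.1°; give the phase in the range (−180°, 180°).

-78.0°

Substitute s = j4647:
Numerator: 500 = 500 + j0
Denominator: (j4647) + 985 = 985 + j4647
|N| = √(500² + 0²) ≈ 500, ∠N ≈ 0.00°
|D| = √(985² + 4647²) ≈ 4750.2, ∠D ≈ 78.03°
∠T = 0.00° − 78.03° = -78.03°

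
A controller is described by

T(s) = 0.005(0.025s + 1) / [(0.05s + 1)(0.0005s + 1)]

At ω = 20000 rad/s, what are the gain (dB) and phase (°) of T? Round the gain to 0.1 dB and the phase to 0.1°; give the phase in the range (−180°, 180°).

At ω = 20000 rad/s:
zero (1 + j20000·0.025) = 1 + j500 → |·| ≈ 500, ∠ ≈ 89.89°
pole (1 + j20000·0.05) = 1 + j1000 → |·| ≈ 1000, ∠ ≈ 89.94°
pole (1 + j20000·0.0005) = 1 + j10 → |·| ≈ 10.05, ∠ ≈ 84.29°
|T| = 0.005 · 500 / (1000 · 10.05) ≈ 0.00024876
Gain = 20 log₁₀(0.00024876) ≈ -72.08 dB
∠T = (89.89°) − (89.94° + 84.29°) = -84.34°

-72.1 dB, -84.3°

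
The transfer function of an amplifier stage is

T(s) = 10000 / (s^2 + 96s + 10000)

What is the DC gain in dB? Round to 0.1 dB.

T(0) = 10000 / 10000 = 1
20 log₁₀(1) ≈ 0.00 dB

0.0 dB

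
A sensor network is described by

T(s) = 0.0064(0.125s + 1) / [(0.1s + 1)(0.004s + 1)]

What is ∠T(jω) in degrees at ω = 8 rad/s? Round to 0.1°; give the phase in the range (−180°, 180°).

At ω = 8 rad/s:
zero (1 + j8·0.125) = 1 + j1 → |·| ≈ 1.4142, ∠ ≈ 45.00°
pole (1 + j8·0.1) = 1 + j0.8 → |·| ≈ 1.2806, ∠ ≈ 38.66°
pole (1 + j8·0.004) = 1 + j0.032 → |·| ≈ 1.0005, ∠ ≈ 1.83°
∠T = (45.00°) − (38.66° + 1.83°) = 4.51°

4.5°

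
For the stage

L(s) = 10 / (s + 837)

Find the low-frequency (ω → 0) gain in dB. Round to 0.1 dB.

L(0) = 10 / 837 ≈ 0.011947
20 log₁₀(0.011947) ≈ -38.45 dB

-38.5 dB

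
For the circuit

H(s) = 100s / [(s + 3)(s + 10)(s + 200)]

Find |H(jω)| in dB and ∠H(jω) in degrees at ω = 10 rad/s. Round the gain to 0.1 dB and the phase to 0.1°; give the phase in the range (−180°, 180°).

-29.4 dB, -31.2°

At s = jω = j10:
zero at origin: s = j10 → |·| = 10, ∠ = 90.00°
pole (s+3): 3 + j10 → |·| = √(3²+10²) = √109 ≈ 10.44, ∠ = arctan(10/3) ≈ 73.30°
pole (s+10): 10 + j10 → |·| = √(10²+10²) = √200 ≈ 14.142, ∠ = arctan(10/10) ≈ 45.00°
pole (s+200): 200 + j10 → |·| = √(200²+10²) = √40100 ≈ 200.25, ∠ = arctan(10/200) ≈ 2.86°
|H| = 100 · 10 / 29565 ≈ 0.033824
Gain = 20 log₁₀(0.033824) ≈ -29.42 dB
∠H = 90.00° − 121.16° = -31.16°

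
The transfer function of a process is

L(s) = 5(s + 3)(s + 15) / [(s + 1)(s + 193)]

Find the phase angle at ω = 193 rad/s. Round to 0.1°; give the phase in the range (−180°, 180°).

40.0°

At s = jω = j193:
zero (s+3): 3 + j193 → |·| = √(3²+193²) = √37258 ≈ 193.02, ∠ = arctan(193/3) ≈ 89.11°
zero (s+15): 15 + j193 → |·| = √(15²+193²) = √37474 ≈ 193.58, ∠ = arctan(193/15) ≈ 85.56°
pole (s+1): 1 + j193 → |·| = √(1²+193²) = √37250 ≈ 193, ∠ = arctan(193/1) ≈ 89.70°
pole (s+193): 193 + j193 → |·| = √(193²+193²) = √74498 ≈ 272.94, ∠ = arctan(193/193) ≈ 45.00°
∠L = 174.67° − 134.70° = 39.97°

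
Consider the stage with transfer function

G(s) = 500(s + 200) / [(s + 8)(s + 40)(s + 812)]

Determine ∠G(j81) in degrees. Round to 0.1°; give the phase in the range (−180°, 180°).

-131.7°

At s = jω = j81:
zero (s+200): 200 + j81 → |·| = √(200²+81²) = √46561 ≈ 215.78, ∠ = arctan(81/200) ≈ 22.05°
pole (s+8): 8 + j81 → |·| = √(8²+81²) = √6625 ≈ 81.394, ∠ = arctan(81/8) ≈ 84.36°
pole (s+40): 40 + j81 → |·| = √(40²+81²) = √8161 ≈ 90.338, ∠ = arctan(81/40) ≈ 63.72°
pole (s+812): 812 + j81 → |·| = √(812²+81²) = √665905 ≈ 816.03, ∠ = arctan(81/812) ≈ 5.70°
∠G = 22.05° − 153.78° = -131.73°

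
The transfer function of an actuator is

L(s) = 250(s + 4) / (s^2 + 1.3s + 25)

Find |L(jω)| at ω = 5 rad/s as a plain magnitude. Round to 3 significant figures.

246

At s = jω = j5:
zero (s+4): 4 + j5 → |·| = √(4²+5²) = √41 ≈ 6.4031, ∠ = arctan(5/4) ≈ 51.34°
quadratic: (j5)² + 1.3·j5 + 25 = 0 + j6.5 → |·| ≈ 6.5, ∠ ≈ 90.00°
|L| = 250 · 6.4031 / 6.5 ≈ 246.27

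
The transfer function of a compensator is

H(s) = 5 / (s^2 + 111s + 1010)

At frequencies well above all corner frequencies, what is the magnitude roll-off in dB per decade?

Each pole contributes −20 dB/decade at high frequency; each zero contributes +20 dB/decade.
Net: 0 zero(s) − 2 pole(s) → -40 dB/decade.

-40 dB/decade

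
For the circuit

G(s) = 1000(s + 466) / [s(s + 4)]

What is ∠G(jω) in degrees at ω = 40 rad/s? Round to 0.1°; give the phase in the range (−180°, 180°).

At s = jω = j40:
zero (s+466): 466 + j40 → |·| = √(466²+40²) = √218756 ≈ 467.71, ∠ = arctan(40/466) ≈ 4.91°
pole (s+4): 4 + j40 → |·| = √(4²+40²) = √1616 ≈ 40.2, ∠ = arctan(40/4) ≈ 84.29°
pole at origin: |s| = 40, ∠ = 90.00° (in denominator)
∠G = 4.91° − 174.29° = -169.38°

-169.4°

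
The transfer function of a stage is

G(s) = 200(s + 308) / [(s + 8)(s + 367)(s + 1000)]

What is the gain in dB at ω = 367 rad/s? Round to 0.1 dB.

-66.5 dB

At s = jω = j367:
zero (s+308): 308 + j367 → |·| = √(308²+367²) = √229553 ≈ 479.12, ∠ = arctan(367/308) ≈ 50.00°
pole (s+8): 8 + j367 → |·| = √(8²+367²) = √134753 ≈ 367.09, ∠ = arctan(367/8) ≈ 88.75°
pole (s+367): 367 + j367 → |·| = √(367²+367²) = √269378 ≈ 519.02, ∠ = arctan(367/367) ≈ 45.00°
pole (s+1000): 1000 + j367 → |·| = √(1000²+367²) = √1134689 ≈ 1065.2, ∠ = arctan(367/1000) ≈ 20.15°
|G| = 200 · 479.12 / 2.0295e+08 ≈ 0.00047216
Gain = 20 log₁₀(0.00047216) ≈ -66.52 dB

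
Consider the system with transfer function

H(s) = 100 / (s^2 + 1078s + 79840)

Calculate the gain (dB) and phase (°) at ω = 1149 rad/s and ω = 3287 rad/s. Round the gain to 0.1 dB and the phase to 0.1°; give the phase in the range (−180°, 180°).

ω = 1149: -84.9 dB, -135.0°; ω = 3287: -101.1 dB, -161.7°

Substitute s = j1149:
Numerator: 100 = 100 + j0
Denominator: (j1149)^2 + 1078(j1149) + 79840 = -1240361 + j1238622
|N| = √(100² + 0²) ≈ 100, ∠N ≈ 0.00°
|D| = √(1240361² + 1238622²) ≈ 1.7529e+06, ∠D ≈ 135.04°
|H| = 100 / 1.7529e+06 ≈ 5.7048e-05
Gain = 20 log₁₀(5.7048e-05) ≈ -84.88 dB
∠H = 0.00° − 135.04° = -135.04°

Substitute s = j3287:
Numerator: 100 = 100 + j0
Denominator: (j3287)^2 + 1078(j3287) + 79840 = -10724529 + j3543386
|N| = √(100² + 0²) ≈ 100, ∠N ≈ 0.00°
|D| = √(10724529² + 3543386²) ≈ 1.1295e+07, ∠D ≈ 161.72°
|H| = 100 / 1.1295e+07 ≈ 8.8535e-06
Gain = 20 log₁₀(8.8535e-06) ≈ -101.06 dB
∠H = 0.00° − 161.72° = -161.72°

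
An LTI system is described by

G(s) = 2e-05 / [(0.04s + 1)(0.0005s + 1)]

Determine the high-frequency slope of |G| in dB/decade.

Each pole contributes −20 dB/decade at high frequency; each zero contributes +20 dB/decade.
Net: 0 zero(s) − 2 pole(s) → -40 dB/decade.

-40 dB/decade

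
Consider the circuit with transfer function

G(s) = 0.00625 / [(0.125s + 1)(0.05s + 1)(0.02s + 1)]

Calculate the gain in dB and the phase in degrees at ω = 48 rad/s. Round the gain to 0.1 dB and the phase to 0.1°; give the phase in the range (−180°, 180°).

At ω = 48 rad/s:
pole (1 + j48·0.125) = 1 + j6 → |·| ≈ 6.0828, ∠ ≈ 80.54°
pole (1 + j48·0.05) = 1 + j2.4 → |·| ≈ 2.6, ∠ ≈ 67.38°
pole (1 + j48·0.02) = 1 + j0.96 → |·| ≈ 1.3862, ∠ ≈ 43.83°
|G| = 0.00625 · 1 / (6.0828 · 2.6 · 1.3862) ≈ 0.00028509
Gain = 20 log₁₀(0.00028509) ≈ -70.90 dB
∠G = (0°) − (80.54° + 67.38° + 43.83°) = -191.75° ≡ 168.25° (principal value)

-70.9 dB, 168.3°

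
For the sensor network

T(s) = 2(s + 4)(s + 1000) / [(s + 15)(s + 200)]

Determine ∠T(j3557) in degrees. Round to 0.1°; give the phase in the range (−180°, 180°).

At s = jω = j3557:
zero (s+4): 4 + j3557 → |·| = √(4²+3557²) = √12652265 ≈ 3557, ∠ = arctan(3557/4) ≈ 89.94°
zero (s+1000): 1000 + j3557 → |·| = √(1000²+3557²) = √13652249 ≈ 3694.9, ∠ = arctan(3557/1000) ≈ 74.30°
pole (s+15): 15 + j3557 → |·| = √(15²+3557²) = √12652474 ≈ 3557, ∠ = arctan(3557/15) ≈ 89.76°
pole (s+200): 200 + j3557 → |·| = √(200²+3557²) = √12692249 ≈ 3562.6, ∠ = arctan(3557/200) ≈ 86.78°
∠T = 164.24° − 176.54° = -12.30°

-12.3°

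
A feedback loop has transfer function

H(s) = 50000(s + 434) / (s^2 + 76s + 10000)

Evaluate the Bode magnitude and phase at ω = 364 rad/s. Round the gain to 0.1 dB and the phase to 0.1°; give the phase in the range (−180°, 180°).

At s = jω = j364:
zero (s+434): 434 + j364 → |·| = √(434²+364²) = √320852 ≈ 566.44, ∠ = arctan(364/434) ≈ 39.99°
quadratic: (j364)² + 76·j364 + 10000 = -122496 + j27664 → |·| ≈ 1.2558e+05, ∠ ≈ 167.27°
|H| = 50000 · 566.44 / 1.2558e+05 ≈ 225.53
Gain = 20 log₁₀(225.53) ≈ 47.06 dB
∠H = 39.99° − 167.27° = -127.28°

47.1 dB, -127.3°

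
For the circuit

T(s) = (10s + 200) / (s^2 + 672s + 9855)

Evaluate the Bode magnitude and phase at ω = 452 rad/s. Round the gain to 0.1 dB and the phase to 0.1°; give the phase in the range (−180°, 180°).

Substitute s = j452:
Numerator: 10(j452) + 200 = 200 + j4520
Denominator: (j452)^2 + 672(j452) + 9855 = -194449 + j303744
|N| = √(200² + 4520²) ≈ 4524.4, ∠N ≈ 87.47°
|D| = √(194449² + 303744²) ≈ 3.6065e+05, ∠D ≈ 122.63°
|T| = 4524.4 / 3.6065e+05 ≈ 0.012545
Gain = 20 log₁₀(0.012545) ≈ -38.03 dB
∠T = 87.47° − 122.63° = -35.16°

-38.0 dB, -35.2°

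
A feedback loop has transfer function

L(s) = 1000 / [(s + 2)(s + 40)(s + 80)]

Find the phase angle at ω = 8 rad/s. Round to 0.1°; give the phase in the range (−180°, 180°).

At s = jω = j8:
pole (s+2): 2 + j8 → |·| = √(2²+8²) = √68 ≈ 8.2462, ∠ = arctan(8/2) ≈ 75.96°
pole (s+40): 40 + j8 → |·| = √(40²+8²) = √1664 ≈ 40.792, ∠ = arctan(8/40) ≈ 11.31°
pole (s+80): 80 + j8 → |·| = √(80²+8²) = √6464 ≈ 80.399, ∠ = arctan(8/80) ≈ 5.71°
∠L = 0.00° − 92.98° = -92.98°

-93.0°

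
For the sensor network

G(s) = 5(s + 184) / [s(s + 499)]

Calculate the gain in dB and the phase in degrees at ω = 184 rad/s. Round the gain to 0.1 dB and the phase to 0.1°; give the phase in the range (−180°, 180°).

At s = jω = j184:
zero (s+184): 184 + j184 → |·| = √(184²+184²) = √67712 ≈ 260.22, ∠ = arctan(184/184) ≈ 45.00°
pole (s+499): 499 + j184 → |·| = √(499²+184²) = √282857 ≈ 531.84, ∠ = arctan(184/499) ≈ 20.24°
pole at origin: |s| = 184, ∠ = 90.00° (in denominator)
|G| = 5 · 260.22 / 97859 ≈ 0.013296
Gain = 20 log₁₀(0.013296) ≈ -37.53 dB
∠G = 45.00° − 110.24° = -65.24°

-37.5 dB, -65.2°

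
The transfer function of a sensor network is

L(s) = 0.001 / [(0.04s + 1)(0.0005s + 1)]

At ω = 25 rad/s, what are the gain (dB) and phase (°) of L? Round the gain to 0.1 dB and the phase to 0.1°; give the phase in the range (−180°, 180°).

At ω = 25 rad/s:
pole (1 + j25·0.04) = 1 + j1 → |·| ≈ 1.4142, ∠ ≈ 45.00°
pole (1 + j25·0.0005) = 1 + j0.0125 → |·| ≈ 1.0001, ∠ ≈ 0.72°
|L| = 0.001 · 1 / (1.4142 · 1.0001) ≈ 0.00070704
Gain = 20 log₁₀(0.00070704) ≈ -63.01 dB
∠L = (0°) − (45.00° + 0.72°) = -45.72°

-63.0 dB, -45.7°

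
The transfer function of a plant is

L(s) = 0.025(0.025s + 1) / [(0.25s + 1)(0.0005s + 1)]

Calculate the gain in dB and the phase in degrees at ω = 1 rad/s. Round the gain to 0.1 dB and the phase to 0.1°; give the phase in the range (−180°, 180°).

-32.3 dB, -12.6°

At ω = 1 rad/s:
zero (1 + j1·0.025) = 1 + j0.025 → |·| ≈ 1.0003, ∠ ≈ 1.43°
pole (1 + j1·0.25) = 1 + j0.25 → |·| ≈ 1.0308, ∠ ≈ 14.04°
pole (1 + j1·0.0005) = 1 + j0.0005 → |·| ≈ 1, ∠ ≈ 0.03°
|L| = 0.025 · 1.0003 / (1.0308 · 1) ≈ 0.02426
Gain = 20 log₁₀(0.02426) ≈ -32.30 dB
∠L = (1.43°) − (14.04° + 0.03°) = -12.64°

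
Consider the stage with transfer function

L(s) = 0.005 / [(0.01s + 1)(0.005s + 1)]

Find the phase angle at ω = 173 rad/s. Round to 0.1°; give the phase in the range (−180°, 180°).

-100.8°

At ω = 173 rad/s:
pole (1 + j173·0.01) = 1 + j1.73 → |·| ≈ 1.9982, ∠ ≈ 59.97°
pole (1 + j173·0.005) = 1 + j0.865 → |·| ≈ 1.3222, ∠ ≈ 40.86°
∠L = (0°) − (59.97° + 40.86°) = -100.83°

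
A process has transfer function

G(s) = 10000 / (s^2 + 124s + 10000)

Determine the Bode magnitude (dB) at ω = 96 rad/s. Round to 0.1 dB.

-1.5 dB

At s = jω = j96:
quadratic: (j96)² + 124·j96 + 10000 = 784 + j11904 → |·| ≈ 11930, ∠ ≈ 86.23°
|G| = 10000 / 11930 ≈ 0.83822
Gain = 20 log₁₀(0.83822) ≈ -1.53 dB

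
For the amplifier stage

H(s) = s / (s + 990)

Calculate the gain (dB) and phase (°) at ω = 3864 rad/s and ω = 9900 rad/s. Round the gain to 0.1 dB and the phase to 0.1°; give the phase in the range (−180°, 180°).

ω = 3864: -0.3 dB, 14.4°; ω = 9900: -0.0 dB, 5.7°

At s = jω = j3864:
zero at origin: s = j3864 → |·| = 3864, ∠ = 90.00°
pole (s+990): 990 + j3864 → |·| = √(990²+3864²) = √15910596 ≈ 3988.8, ∠ = arctan(3864/990) ≈ 75.63°
|H| = 1 · 3864 / 3988.8 ≈ 0.96871
Gain = 20 log₁₀(0.96871) ≈ -0.28 dB
∠H = 90.00° − 75.63° = 14.37°

At s = jω = j9900:
zero at origin: s = j9900 → |·| = 9900, ∠ = 90.00°
pole (s+990): 990 + j9900 → |·| = √(990²+9900²) = √98990100 ≈ 9949.4, ∠ = arctan(9900/990) ≈ 84.29°
|H| = 1 · 9900 / 9949.4 ≈ 0.99503
Gain = 20 log₁₀(0.99503) ≈ -0.04 dB
∠H = 90.00° − 84.29° = 5.71°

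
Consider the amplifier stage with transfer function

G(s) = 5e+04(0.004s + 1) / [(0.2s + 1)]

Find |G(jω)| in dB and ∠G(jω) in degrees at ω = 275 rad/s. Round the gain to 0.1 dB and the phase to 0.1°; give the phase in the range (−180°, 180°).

62.6 dB, -41.2°

At ω = 275 rad/s:
zero (1 + j275·0.004) = 1 + j1.1 → |·| ≈ 1.4866, ∠ ≈ 47.73°
pole (1 + j275·0.2) = 1 + j55 → |·| ≈ 55.009, ∠ ≈ 88.96°
|G| = 5e+04 · 1.4866 / (55.009) ≈ 1351.2
Gain = 20 log₁₀(1351.2) ≈ 62.61 dB
∠G = (47.73°) − (88.96°) = -41.23°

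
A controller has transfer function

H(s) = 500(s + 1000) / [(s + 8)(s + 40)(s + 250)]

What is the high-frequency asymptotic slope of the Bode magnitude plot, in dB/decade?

-40 dB/decade

Each pole contributes −20 dB/decade at high frequency; each zero contributes +20 dB/decade.
Net: 1 zero(s) − 3 pole(s) → -40 dB/decade.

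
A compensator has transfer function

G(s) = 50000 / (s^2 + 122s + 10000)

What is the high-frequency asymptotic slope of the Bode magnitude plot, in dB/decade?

-40 dB/decade

Each pole contributes −20 dB/decade at high frequency; each zero contributes +20 dB/decade.
Net: 0 zero(s) − 2 pole(s) → -40 dB/decade.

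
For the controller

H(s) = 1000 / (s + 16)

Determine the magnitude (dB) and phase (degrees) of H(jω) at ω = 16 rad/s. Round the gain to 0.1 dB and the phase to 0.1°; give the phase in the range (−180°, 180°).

32.9 dB, -45.0°

Substitute s = j16:
Numerator: 1000 = 1000 + j0
Denominator: (j16) + 16 = 16 + j16
|N| = √(1000² + 0²) ≈ 1000, ∠N ≈ 0.00°
|D| = √(16² + 16²) ≈ 22.627, ∠D ≈ 45.00°
|H| = 1000 / 22.627 ≈ 44.195
Gain = 20 log₁₀(44.195) ≈ 32.91 dB
∠H = 0.00° − 45.00° = -45.00°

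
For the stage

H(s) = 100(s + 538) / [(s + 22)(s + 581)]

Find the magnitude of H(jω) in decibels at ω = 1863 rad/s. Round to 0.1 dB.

-25.5 dB

At s = jω = j1863:
zero (s+538): 538 + j1863 → |·| = √(538²+1863²) = √3760213 ≈ 1939.1, ∠ = arctan(1863/538) ≈ 73.89°
pole (s+22): 22 + j1863 → |·| = √(22²+1863²) = √3471253 ≈ 1863.1, ∠ = arctan(1863/22) ≈ 89.32°
pole (s+581): 581 + j1863 → |·| = √(581²+1863²) = √3808330 ≈ 1951.5, ∠ = arctan(1863/581) ≈ 72.68°
|H| = 100 · 1939.1 / 3.6358e+06 ≈ 0.053334
Gain = 20 log₁₀(0.053334) ≈ -25.46 dB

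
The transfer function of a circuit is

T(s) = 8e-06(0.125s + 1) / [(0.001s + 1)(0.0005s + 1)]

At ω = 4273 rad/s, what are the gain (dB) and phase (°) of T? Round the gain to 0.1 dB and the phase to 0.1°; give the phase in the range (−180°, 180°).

-67.7 dB, -51.9°

At ω = 4273 rad/s:
zero (1 + j4273·0.125) = 1 + j534.125 → |·| ≈ 534.13, ∠ ≈ 89.89°
pole (1 + j4273·0.001) = 1 + j4.273 → |·| ≈ 4.3885, ∠ ≈ 76.83°
pole (1 + j4273·0.0005) = 1 + j2.1365 → |·| ≈ 2.3589, ∠ ≈ 64.92°
|T| = 8e-06 · 534.13 / (4.3885 · 2.3589) ≈ 0.00041277
Gain = 20 log₁₀(0.00041277) ≈ -67.69 dB
∠T = (89.89°) − (76.83° + 64.92°) = -51.86°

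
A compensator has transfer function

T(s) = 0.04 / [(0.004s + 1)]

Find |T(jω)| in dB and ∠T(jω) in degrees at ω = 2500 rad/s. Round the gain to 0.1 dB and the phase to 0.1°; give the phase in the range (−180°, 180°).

-48.0 dB, -84.3°

At ω = 2500 rad/s:
pole (1 + j2500·0.004) = 1 + j10 → |·| ≈ 10.05, ∠ ≈ 84.29°
|T| = 0.04 · 1 / (10.05) ≈ 0.0039801
Gain = 20 log₁₀(0.0039801) ≈ -48.00 dB
∠T = (0°) − (84.29°) = -84.29°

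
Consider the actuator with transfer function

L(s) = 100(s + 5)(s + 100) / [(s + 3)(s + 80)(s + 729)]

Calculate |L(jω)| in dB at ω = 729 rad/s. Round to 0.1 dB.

At s = jω = j729:
zero (s+5): 5 + j729 → |·| = √(5²+729²) = √531466 ≈ 729.02, ∠ = arctan(729/5) ≈ 89.61°
zero (s+100): 100 + j729 → |·| = √(100²+729²) = √541441 ≈ 735.83, ∠ = arctan(729/100) ≈ 82.19°
pole (s+3): 3 + j729 → |·| = √(3²+729²) = √531450 ≈ 729.01, ∠ = arctan(729/3) ≈ 89.76°
pole (s+80): 80 + j729 → |·| = √(80²+729²) = √537841 ≈ 733.38, ∠ = arctan(729/80) ≈ 83.74°
pole (s+729): 729 + j729 → |·| = √(729²+729²) = √1062882 ≈ 1031, ∠ = arctan(729/729) ≈ 45.00°
|L| = 100 · 5.3643e+05 / 5.5122e+08 ≈ 0.097317
Gain = 20 log₁₀(0.097317) ≈ -20.24 dB

-20.2 dB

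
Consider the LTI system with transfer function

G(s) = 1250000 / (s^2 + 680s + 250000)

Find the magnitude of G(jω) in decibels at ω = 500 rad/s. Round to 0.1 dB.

11.3 dB

At s = jω = j500:
quadratic: (j500)² + 680·j500 + 250000 = 0 + j340000 → |·| ≈ 3.4e+05, ∠ ≈ 90.00°
|G| = 1250000 / 3.4e+05 ≈ 3.6765
Gain = 20 log₁₀(3.6765) ≈ 11.31 dB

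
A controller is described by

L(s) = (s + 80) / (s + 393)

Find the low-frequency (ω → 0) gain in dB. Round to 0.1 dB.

-13.8 dB

L(0) = 1·80 / (393) ≈ 0.20356
20 log₁₀(0.20356) ≈ -13.83 dB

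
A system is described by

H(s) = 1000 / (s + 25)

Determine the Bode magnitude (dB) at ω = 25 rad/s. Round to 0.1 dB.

At s = jω = j25:
pole (s+25): 25 + j25 → |·| = √(25²+25²) = √1250 ≈ 35.355, ∠ = arctan(25/25) ≈ 45.00°
|H| = 1000 / 35.355 ≈ 28.285
Gain = 20 log₁₀(28.285) ≈ 29.03 dB

29.0 dB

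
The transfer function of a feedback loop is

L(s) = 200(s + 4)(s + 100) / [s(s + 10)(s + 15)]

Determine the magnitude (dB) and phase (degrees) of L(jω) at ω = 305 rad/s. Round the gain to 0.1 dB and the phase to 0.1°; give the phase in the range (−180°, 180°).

At s = jω = j305:
zero (s+4): 4 + j305 → |·| = √(4²+305²) = √93041 ≈ 305.03, ∠ = arctan(305/4) ≈ 89.25°
zero (s+100): 100 + j305 → |·| = √(100²+305²) = √103025 ≈ 320.98, ∠ = arctan(305/100) ≈ 71.85°
pole (s+10): 10 + j305 → |·| = √(10²+305²) = √93125 ≈ 305.16, ∠ = arctan(305/10) ≈ 88.12°
pole (s+15): 15 + j305 → |·| = √(15²+305²) = √93250 ≈ 305.37, ∠ = arctan(305/15) ≈ 87.18°
pole at origin: |s| = 305, ∠ = 90.00° (in denominator)
|L| = 200 · 97909 / 2.8422e+07 ≈ 0.68897
Gain = 20 log₁₀(0.68897) ≈ -3.24 dB
∠L = 161.10° − 265.30° = -104.20°

-3.2 dB, -104.2°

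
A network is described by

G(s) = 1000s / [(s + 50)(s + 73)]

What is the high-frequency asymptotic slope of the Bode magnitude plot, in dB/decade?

Each pole contributes −20 dB/decade at high frequency; each zero contributes +20 dB/decade.
Net: 1 zero(s) − 2 pole(s) → -20 dB/decade.

-20 dB/decade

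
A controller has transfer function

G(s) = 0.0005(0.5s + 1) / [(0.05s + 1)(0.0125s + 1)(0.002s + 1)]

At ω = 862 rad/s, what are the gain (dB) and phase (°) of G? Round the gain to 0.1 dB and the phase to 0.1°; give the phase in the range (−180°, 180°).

At ω = 862 rad/s:
zero (1 + j862·0.5) = 1 + j431 → |·| ≈ 431, ∠ ≈ 89.87°
pole (1 + j862·0.05) = 1 + j43.1 → |·| ≈ 43.112, ∠ ≈ 88.67°
pole (1 + j862·0.0125) = 1 + j10.775 → |·| ≈ 10.821, ∠ ≈ 84.70°
pole (1 + j862·0.002) = 1 + j1.724 → |·| ≈ 1.993, ∠ ≈ 59.88°
|G| = 0.0005 · 431 / (43.112 · 10.821 · 1.993) ≈ 0.00023178
Gain = 20 log₁₀(0.00023178) ≈ -72.70 dB
∠G = (89.87°) − (88.67° + 84.70° + 59.88°) = -143.38°

-72.7 dB, -143.4°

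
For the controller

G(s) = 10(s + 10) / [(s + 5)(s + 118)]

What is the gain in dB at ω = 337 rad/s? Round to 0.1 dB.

At s = jω = j337:
zero (s+10): 10 + j337 → |·| = √(10²+337²) = √113669 ≈ 337.15, ∠ = arctan(337/10) ≈ 88.30°
pole (s+5): 5 + j337 → |·| = √(5²+337²) = √113594 ≈ 337.04, ∠ = arctan(337/5) ≈ 89.15°
pole (s+118): 118 + j337 → |·| = √(118²+337²) = √127493 ≈ 357.06, ∠ = arctan(337/118) ≈ 70.70°
|G| = 10 · 337.15 / 1.2034e+05 ≈ 0.028016
Gain = 20 log₁₀(0.028016) ≈ -31.05 dB

-31.1 dB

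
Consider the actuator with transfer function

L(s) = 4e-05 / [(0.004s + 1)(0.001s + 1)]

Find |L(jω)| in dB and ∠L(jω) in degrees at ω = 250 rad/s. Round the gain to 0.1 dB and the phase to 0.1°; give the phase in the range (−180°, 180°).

-91.2 dB, -59.0°

At ω = 250 rad/s:
pole (1 + j250·0.004) = 1 + j1 → |·| ≈ 1.4142, ∠ ≈ 45.00°
pole (1 + j250·0.001) = 1 + j0.25 → |·| ≈ 1.0308, ∠ ≈ 14.04°
|L| = 4e-05 · 1 / (1.4142 · 1.0308) ≈ 2.7439e-05
Gain = 20 log₁₀(2.7439e-05) ≈ -91.23 dB
∠L = (0°) − (45.00° + 14.04°) = -59.04°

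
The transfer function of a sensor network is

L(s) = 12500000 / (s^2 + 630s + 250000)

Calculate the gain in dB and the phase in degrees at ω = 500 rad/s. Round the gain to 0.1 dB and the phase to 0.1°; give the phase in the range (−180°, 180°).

32.0 dB, -90.0°

At s = jω = j500:
quadratic: (j500)² + 630·j500 + 250000 = 0 + j315000 → |·| ≈ 3.15e+05, ∠ ≈ 90.00°
|L| = 12500000 / 3.15e+05 ≈ 39.683
Gain = 20 log₁₀(39.683) ≈ 31.97 dB
∠L = 0.00° − 90.00° = -90.00°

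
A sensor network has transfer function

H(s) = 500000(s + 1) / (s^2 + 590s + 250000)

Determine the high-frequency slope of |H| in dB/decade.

-20 dB/decade

Each pole contributes −20 dB/decade at high frequency; each zero contributes +20 dB/decade.
Net: 1 zero(s) − 2 pole(s) → -20 dB/decade.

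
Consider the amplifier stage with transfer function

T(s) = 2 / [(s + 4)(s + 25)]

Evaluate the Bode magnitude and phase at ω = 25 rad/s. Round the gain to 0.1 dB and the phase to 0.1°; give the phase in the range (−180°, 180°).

-53.0 dB, -125.9°

At s = jω = j25:
pole (s+4): 4 + j25 → |·| = √(4²+25²) = √641 ≈ 25.318, ∠ = arctan(25/4) ≈ 80.91°
pole (s+25): 25 + j25 → |·| = √(25²+25²) = √1250 ≈ 35.355, ∠ = arctan(25/25) ≈ 45.00°
|T| = 2 / 895.12 ≈ 0.0022343
Gain = 20 log₁₀(0.0022343) ≈ -53.02 dB
∠T = 0.00° − 125.91° = -125.91°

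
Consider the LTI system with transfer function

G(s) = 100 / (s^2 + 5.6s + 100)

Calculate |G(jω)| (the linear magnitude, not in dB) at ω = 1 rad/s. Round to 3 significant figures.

1.01

At s = jω = j1:
quadratic: (j1)² + 5.6·j1 + 100 = 99 + j5.6 → |·| ≈ 99.158, ∠ ≈ 3.24°
|G| = 100 / 99.158 ≈ 1.0085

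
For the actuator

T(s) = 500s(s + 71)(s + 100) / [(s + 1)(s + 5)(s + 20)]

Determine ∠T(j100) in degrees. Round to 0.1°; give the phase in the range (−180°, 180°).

-65.6°

At s = jω = j100:
zero (s+71): 71 + j100 → |·| = √(71²+100²) = √15041 ≈ 122.64, ∠ = arctan(100/71) ≈ 54.63°
zero (s+100): 100 + j100 → |·| = √(100²+100²) = √20000 ≈ 141.42, ∠ = arctan(100/100) ≈ 45.00°
zero at origin: s = j100 → |·| = 100, ∠ = 90.00°
pole (s+1): 1 + j100 → |·| = √(1²+100²) = √10001 ≈ 100, ∠ = arctan(100/1) ≈ 89.43°
pole (s+5): 5 + j100 → |·| = √(5²+100²) = √10025 ≈ 100.12, ∠ = arctan(100/5) ≈ 87.14°
pole (s+20): 20 + j100 → |·| = √(20²+100²) = √10400 ≈ 101.98, ∠ = arctan(100/20) ≈ 78.69°
∠T = 189.63° − 255.26° = -65.63°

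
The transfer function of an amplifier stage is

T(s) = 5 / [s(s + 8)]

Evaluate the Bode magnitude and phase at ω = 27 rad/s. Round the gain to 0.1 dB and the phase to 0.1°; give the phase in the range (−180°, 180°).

-43.6 dB, -163.5°

At s = jω = j27:
pole (s+8): 8 + j27 → |·| = √(8²+27²) = √793 ≈ 28.16, ∠ = arctan(27/8) ≈ 73.50°
pole at origin: |s| = 27, ∠ = 90.00° (in denominator)
|T| = 5 / 760.32 ≈ 0.0065762
Gain = 20 log₁₀(0.0065762) ≈ -43.64 dB
∠T = 0.00° − 163.50° = -163.50°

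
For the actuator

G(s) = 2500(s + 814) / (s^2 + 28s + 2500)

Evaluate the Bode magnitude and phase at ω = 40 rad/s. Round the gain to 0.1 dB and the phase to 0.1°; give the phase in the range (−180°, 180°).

At s = jω = j40:
zero (s+814): 814 + j40 → |·| = √(814²+40²) = √664196 ≈ 814.98, ∠ = arctan(40/814) ≈ 2.81°
quadratic: (j40)² + 28·j40 + 2500 = 900 + j1120 → |·| ≈ 1436.8, ∠ ≈ 51.22°
|G| = 2500 · 814.98 / 1436.8 ≈ 1418
Gain = 20 log₁₀(1418) ≈ 63.03 dB
∠G = 2.81° − 51.22° = -48.41°

63.0 dB, -48.4°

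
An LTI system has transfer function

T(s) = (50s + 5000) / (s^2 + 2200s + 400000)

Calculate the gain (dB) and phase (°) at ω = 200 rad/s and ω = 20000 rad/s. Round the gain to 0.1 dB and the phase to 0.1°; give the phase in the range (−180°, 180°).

ω = 200: -34.1 dB, 12.7°; ω = 20000: -52.1 dB, -84.0°

Substitute s = j200:
Numerator: 50(j200) + 5000 = 5000 + j10000
Denominator: (j200)^2 + 2200(j200) + 400000 = 360000 + j440000
|N| = √(5000² + 10000²) ≈ 11180, ∠N ≈ 63.43°
|D| = √(360000² + 440000²) ≈ 5.6851e+05, ∠D ≈ 50.71°
|T| = 11180 / 5.6851e+05 ≈ 0.019665
Gain = 20 log₁₀(0.019665) ≈ -34.13 dB
∠T = 63.43° − 50.71° = 12.72°

Substitute s = j20000:
Numerator: 50(j20000) + 5000 = 5000 + j1000000
Denominator: (j20000)^2 + 2200(j20000) + 400000 = -399600000 + j44000000
|N| = √(5000² + 1000000²) ≈ 1e+06, ∠N ≈ 89.71°
|D| = √(399600000² + 44000000²) ≈ 4.0202e+08, ∠D ≈ 173.72°
|T| = 1e+06 / 4.0202e+08 ≈ 0.0024874
Gain = 20 log₁₀(0.0024874) ≈ -52.09 dB
∠T = 89.71° − 173.72° = -84.01°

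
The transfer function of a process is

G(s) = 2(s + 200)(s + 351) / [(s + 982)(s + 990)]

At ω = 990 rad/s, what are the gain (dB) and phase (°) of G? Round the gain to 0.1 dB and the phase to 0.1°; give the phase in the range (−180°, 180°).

At s = jω = j990:
zero (s+200): 200 + j990 → |·| = √(200²+990²) = √1020100 ≈ 1010, ∠ = arctan(990/200) ≈ 78.58°
zero (s+351): 351 + j990 → |·| = √(351²+990²) = √1103301 ≈ 1050.4, ∠ = arctan(990/351) ≈ 70.48°
pole (s+982): 982 + j990 → |·| = √(982²+990²) = √1944424 ≈ 1394.4, ∠ = arctan(990/982) ≈ 45.23°
pole (s+990): 990 + j990 → |·| = √(990²+990²) = √1960200 ≈ 1400.1, ∠ = arctan(990/990) ≈ 45.00°
|G| = 2 · 1.0609e+06 / 1.9523e+06 ≈ 1.0868
Gain = 20 log₁₀(1.0868) ≈ 0.72 dB
∠G = 149.06° − 90.23° = 58.83°

0.7 dB, 58.8°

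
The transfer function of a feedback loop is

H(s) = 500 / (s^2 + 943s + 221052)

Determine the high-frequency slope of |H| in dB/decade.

Each pole contributes −20 dB/decade at high frequency; each zero contributes +20 dB/decade.
Net: 0 zero(s) − 2 pole(s) → -40 dB/decade.

-40 dB/decade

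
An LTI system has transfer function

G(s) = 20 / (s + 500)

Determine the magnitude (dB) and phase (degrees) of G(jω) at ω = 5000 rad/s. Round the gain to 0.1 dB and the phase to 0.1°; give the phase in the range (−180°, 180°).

-48.0 dB, -84.3°

At s = jω = j5000:
pole (s+500): 500 + j5000 → |·| = √(500²+5000²) = √25250000 ≈ 5024.9, ∠ = arctan(5000/500) ≈ 84.29°
|G| = 20 / 5024.9 ≈ 0.0039802
Gain = 20 log₁₀(0.0039802) ≈ -48.00 dB
∠G = 0.00° − 84.29° = -84.29°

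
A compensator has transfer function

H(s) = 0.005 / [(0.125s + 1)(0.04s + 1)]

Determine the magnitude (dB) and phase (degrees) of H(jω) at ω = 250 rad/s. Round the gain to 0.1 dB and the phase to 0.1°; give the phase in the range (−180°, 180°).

At ω = 250 rad/s:
pole (1 + j250·0.125) = 1 + j31.25 → |·| ≈ 31.266, ∠ ≈ 88.17°
pole (1 + j250·0.04) = 1 + j10 → |·| ≈ 10.05, ∠ ≈ 84.29°
|H| = 0.005 · 1 / (31.266 · 10.05) ≈ 1.5912e-05
Gain = 20 log₁₀(1.5912e-05) ≈ -95.97 dB
∠H = (0°) − (88.17° + 84.29°) = -172.46°

-96.0 dB, -172.5°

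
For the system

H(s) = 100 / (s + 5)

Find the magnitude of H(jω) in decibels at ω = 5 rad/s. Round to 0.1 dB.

Substitute s = j5:
Numerator: 100 = 100 + j0
Denominator: (j5) + 5 = 5 + j5
|N| = √(100² + 0²) ≈ 100, ∠N ≈ 0.00°
|D| = √(5² + 5²) ≈ 7.0711, ∠D ≈ 45.00°
|H| = 100 / 7.0711 ≈ 14.142
Gain = 20 log₁₀(14.142) ≈ 23.01 dB

23.0 dB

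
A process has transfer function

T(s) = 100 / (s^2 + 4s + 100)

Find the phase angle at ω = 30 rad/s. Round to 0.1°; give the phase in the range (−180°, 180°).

-171.5°

At s = jω = j30:
quadratic: (j30)² + 4·j30 + 100 = -800 + j120 → |·| ≈ 808.95, ∠ ≈ 171.47°
∠T = 0.00° − 171.47° = -171.47°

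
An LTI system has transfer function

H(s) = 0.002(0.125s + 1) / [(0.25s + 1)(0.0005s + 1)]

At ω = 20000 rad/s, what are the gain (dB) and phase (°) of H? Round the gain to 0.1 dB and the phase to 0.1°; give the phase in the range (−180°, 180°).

-80.0 dB, -84.3°

At ω = 20000 rad/s:
zero (1 + j20000·0.125) = 1 + j2500 → |·| ≈ 2500, ∠ ≈ 89.98°
pole (1 + j20000·0.25) = 1 + j5000 → |·| ≈ 5000, ∠ ≈ 89.99°
pole (1 + j20000·0.0005) = 1 + j10 → |·| ≈ 10.05, ∠ ≈ 84.29°
|H| = 0.002 · 2500 / (5000 · 10.05) ≈ 9.9502e-05
Gain = 20 log₁₀(9.9502e-05) ≈ -80.04 dB
∠H = (89.98°) − (89.99° + 84.29°) = -84.30°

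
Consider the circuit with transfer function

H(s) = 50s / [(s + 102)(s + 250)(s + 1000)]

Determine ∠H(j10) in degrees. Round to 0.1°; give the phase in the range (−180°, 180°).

81.5°

At s = jω = j10:
zero at origin: s = j10 → |·| = 10, ∠ = 90.00°
pole (s+102): 102 + j10 → |·| = √(102²+10²) = √10504 ≈ 102.49, ∠ = arctan(10/102) ≈ 5.60°
pole (s+250): 250 + j10 → |·| = √(250²+10²) = √62600 ≈ 250.2, ∠ = arctan(10/250) ≈ 2.29°
pole (s+1000): 1000 + j10 → |·| = √(1000²+10²) = √1000100 ≈ 1000, ∠ = arctan(10/1000) ≈ 0.57°
∠H = 90.00° − 8.46° = 81.54°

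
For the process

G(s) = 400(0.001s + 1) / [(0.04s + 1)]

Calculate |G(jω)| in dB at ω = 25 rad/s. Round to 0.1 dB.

At ω = 25 rad/s:
zero (1 + j25·0.001) = 1 + j0.025 → |·| ≈ 1.0003, ∠ ≈ 1.43°
pole (1 + j25·0.04) = 1 + j1 → |·| ≈ 1.4142, ∠ ≈ 45.00°
|G| = 400 · 1.0003 / (1.4142) ≈ 282.93
Gain = 20 log₁₀(282.93) ≈ 49.03 dB

49.0 dB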